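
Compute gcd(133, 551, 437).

gcd(133, 551): 551 = 4·133 + 19; 133 = 7·19 + 0 → 19
gcd(19, 437): 437 = 23·19 + 0 → 19

19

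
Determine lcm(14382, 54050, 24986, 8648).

413250949800

lcm(14382, 54050) = 14382·54050/gcd = 777347100/94 = 8269650
lcm(8269650, 24986) = 8269650·24986/gcd = 206625474900/2 = 103312737450
lcm(103312737450, 8648) = 103312737450·8648/gcd = 893448553467600/2162 = 413250949800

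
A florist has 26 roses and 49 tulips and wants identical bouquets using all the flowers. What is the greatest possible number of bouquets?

26 = 2 · 13
49 = 7²
Common: 1 = 1

1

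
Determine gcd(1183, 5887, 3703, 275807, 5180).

7

gcd(1183, 5887): 5887 = 4·1183 + 1155; 1183 = 1·1155 + 28; 1155 = 41·28 + 7; 28 = 4·7 + 0 → 7
gcd(7, 3703): 3703 = 529·7 + 0 → 7
gcd(7, 275807): 275807 = 39401·7 + 0 → 7
gcd(7, 5180): 5180 = 740·7 + 0 → 7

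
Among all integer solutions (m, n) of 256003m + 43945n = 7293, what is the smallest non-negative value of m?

Reduce mod 43945: 256003m ≡ 7293 (mod 43945). With g = gcd(256003, 43945) = 187 dividing 7293, divide through: 1369m ≡ 39 (mod 235).
Since gcd(1369, 235) = 1, m ≡ 39·(1369)⁻¹ ≡ 171 (mod 235). Smallest non-negative: 171.

171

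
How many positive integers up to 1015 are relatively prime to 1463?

Prime factors of 1463: 7, 11, 19. Count integers ≤ 1015 divisible by none of them.
By inclusion–exclusion: 1015 − ⌊1015/7⌋ − ⌊1015/11⌋ − ⌊1015/19⌋ + ⌊1015/77⌋ + ⌊1015/133⌋ + ⌊1015/209⌋ − ⌊1015/1463⌋ = 749.

749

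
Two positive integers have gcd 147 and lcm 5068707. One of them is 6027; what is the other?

Using mn = gcd(m,n)·lcm(m,n) = 147·5068707 = 745099929, we get n = 745099929/6027 = 123627.

123627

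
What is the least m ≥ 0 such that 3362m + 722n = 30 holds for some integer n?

160

Euclid: 3362 = 4·722 + 474; 722 = 1·474 + 248; 474 = 1·248 + 226; 248 = 1·226 + 22; 226 = 10·22 + 6; 22 = 3·6 + 4; 6 = 1·4 + 2; 4 = 2·2 + 0 → gcd = 2; 30 = 2·15.
Back-substitution yields 3362·(131) + 722·(-610) = 2, so one solution is m = 131·15 = 1965, n = -610·15 = -9150.
Solutions in m differ by 722/2 = 361; the one in [0, 361) is 1965 mod 361 = 160.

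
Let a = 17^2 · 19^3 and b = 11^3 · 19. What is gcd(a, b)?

19

min exponent per shared prime: 19 = 19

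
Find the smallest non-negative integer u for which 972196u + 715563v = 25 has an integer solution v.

Euclid: 972196 = 1·715563 + 256633; 715563 = 2·256633 + 202297; 256633 = 1·202297 + 54336; 202297 = 3·54336 + 39289; 54336 = 1·39289 + 15047; 39289 = 2·15047 + 9195; 15047 = 1·9195 + 5852; 9195 = 1·5852 + 3343; 5852 = 1·3343 + 2509; 3343 = 1·2509 + 834; 2509 = 3·834 + 7; 834 = 119·7 + 1; 7 = 7·1 + 0 → gcd = 1; 25 = 1·25.
Back-substitution yields 972196·(-102101) + 715563·(138719) = 1, so one solution is u = -102101·25 = -2552525, v = 138719·25 = 3467975.
Solutions in u differ by 715563/1 = 715563; the one in [0, 715563) is -2552525 mod 715563 = 309727.

309727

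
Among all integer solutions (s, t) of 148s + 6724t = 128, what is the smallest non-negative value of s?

gcd(148, 6724) = 4 (Euclid: 6724 = 45·148 + 64; 148 = 2·64 + 20; 64 = 3·20 + 4; 20 = 5·4 + 0), and 4 | 128.
Extended Euclid: 148·(-318) + 6724·(7) = 4. Scale by 32: s₀ = -10176.
General solution s = s₀ + 1681k; reducing mod 1681 gives s = 1591 (and t = -35).

1591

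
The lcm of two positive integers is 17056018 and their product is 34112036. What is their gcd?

2

gcd·lcm = product, so gcd = 34112036/17056018 = 2.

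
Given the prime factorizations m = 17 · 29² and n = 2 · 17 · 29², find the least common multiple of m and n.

max exponent per prime: 2 · 17 · 29² = 28594

28594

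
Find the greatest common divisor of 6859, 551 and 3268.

gcd(6859, 551): 6859 = 12·551 + 247; 551 = 2·247 + 57; 247 = 4·57 + 19; 57 = 3·19 + 0 → 19
gcd(19, 3268): 3268 = 172·19 + 0 → 19

19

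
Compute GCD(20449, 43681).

20449 = 11² · 13²
43681 = 11² · 19²
Common: 11² = 121

121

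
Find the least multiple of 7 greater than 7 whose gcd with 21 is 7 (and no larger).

Multiples of 7 above 7: 7·2, 7·3, … . Need the cofactor coprime to 21/7 = 3.
Checking s = 2, 3, … the first with gcd(s, 3) = 1 is s = 2, giving 14.

14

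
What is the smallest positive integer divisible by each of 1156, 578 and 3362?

1156 = 2² · 17²; 578 = 2 · 17²; 3362 = 2 · 41²
lcm takes max exponent of each prime: 2² · 17² · 41² = 1943236

1943236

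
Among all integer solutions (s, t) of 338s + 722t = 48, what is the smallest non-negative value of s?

gcd(338, 722) = 2 (Euclid: 722 = 2·338 + 46; 338 = 7·46 + 16; 46 = 2·16 + 14; 16 = 1·14 + 2; 14 = 7·2 + 0), and 2 | 48.
Extended Euclid: 338·(47) + 722·(-22) = 2. Scale by 24: s₀ = 1128.
General solution s = s₀ + 361k; reducing mod 361 gives s = 45 (and t = -21).

45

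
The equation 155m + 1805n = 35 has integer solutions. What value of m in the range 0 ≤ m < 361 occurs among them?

303

gcd(155, 1805) = 5 (Euclid: 1805 = 11·155 + 100; 155 = 1·100 + 55; 100 = 1·55 + 45; 55 = 1·45 + 10; 45 = 4·10 + 5; 10 = 2·5 + 0), and 5 | 35.
Extended Euclid: 155·(-163) + 1805·(14) = 5. Scale by 7: m₀ = -1141.
General solution m = m₀ + 361t; reducing mod 361 gives m = 303 (and n = -26).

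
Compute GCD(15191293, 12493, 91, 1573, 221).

13

gcd(15191293, 12493): 15191293 = 1215·12493 + 12298; 12493 = 1·12298 + 195; 12298 = 63·195 + 13; 195 = 15·13 + 0 → 13
gcd(13, 91): 91 = 7·13 + 0 → 13
gcd(13, 1573): 1573 = 121·13 + 0 → 13
gcd(13, 221): 221 = 17·13 + 0 → 13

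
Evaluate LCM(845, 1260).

212940

gcd first: 1260 = 1·845 + 415; 845 = 2·415 + 15; 415 = 27·15 + 10; 15 = 1·10 + 5; 10 = 2·5 + 0 → gcd = 5
lcm = 845·1260/gcd = 1064700/5 = 212940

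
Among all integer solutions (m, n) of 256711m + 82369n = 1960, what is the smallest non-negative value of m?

1098

gcd(256711, 82369) = 49 (Euclid: 256711 = 3·82369 + 9604; 82369 = 8·9604 + 5537; 9604 = 1·5537 + 4067; 5537 = 1·4067 + 1470; 4067 = 2·1470 + 1127; 1470 = 1·1127 + 343; 1127 = 3·343 + 98; 343 = 3·98 + 49; 98 = 2·49 + 0), and 49 | 1960.
Extended Euclid: 256711·(-729) + 82369·(2272) = 49. Scale by 40: m₀ = -29160.
General solution m = m₀ + 1681t; reducing mod 1681 gives m = 1098 (and n = -3422).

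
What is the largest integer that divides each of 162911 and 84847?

162911 = 7 · 17 · 37²
84847 = 7 · 17 · 23 · 31
Common: 7 · 17 = 119

119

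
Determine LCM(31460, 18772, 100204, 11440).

31460 = 2² · 5 · 11² · 13; 18772 = 2² · 13 · 19²; 100204 = 2² · 13 · 41 · 47; 11440 = 2⁴ · 5 · 11 · 13
lcm takes max exponent of each prime: 2⁴ · 5 · 11² · 13 · 19² · 41 · 47 = 87540218480

87540218480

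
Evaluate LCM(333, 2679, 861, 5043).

333 = 3² · 37; 2679 = 3 · 19 · 47; 861 = 3 · 7 · 41; 5043 = 3 · 41²
lcm takes max exponent of each prime: 3² · 7 · 19 · 37 · 41² · 47 = 3499141023

3499141023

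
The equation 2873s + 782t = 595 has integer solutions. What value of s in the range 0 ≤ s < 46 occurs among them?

Reduce mod 782: 2873s ≡ 595 (mod 782). With g = gcd(2873, 782) = 17 dividing 595, divide through: 169s ≡ 35 (mod 46).
Since gcd(169, 46) = 1, s ≡ 35·(169)⁻¹ ≡ 13 (mod 46). Smallest non-negative: 13.

13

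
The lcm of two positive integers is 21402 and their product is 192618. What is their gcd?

9

gcd·lcm = product, so gcd = 192618/21402 = 9.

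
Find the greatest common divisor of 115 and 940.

Euclid: 940 = 8·115 + 20; 115 = 5·20 + 15; 20 = 1·15 + 5; 15 = 3·5 + 0. Last nonzero remainder: 5.

5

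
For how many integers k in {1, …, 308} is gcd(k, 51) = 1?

194

Prime factors of 51: 3, 17. Count integers ≤ 308 divisible by none of them.
By inclusion–exclusion: 308 − ⌊308/3⌋ − ⌊308/17⌋ + ⌊308/51⌋ = 194.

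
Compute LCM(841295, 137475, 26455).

724190942475

lcm(841295, 137475) = 841295·137475/gcd = 115657030125/65 = 1779338925
lcm(1779338925, 26455) = 1779338925·26455/gcd = 47072411260875/65 = 724190942475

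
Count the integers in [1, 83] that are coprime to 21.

Prime factors of 21: 3, 7. Count integers ≤ 83 divisible by none of them.
By inclusion–exclusion: 83 − ⌊83/3⌋ − ⌊83/7⌋ + ⌊83/21⌋ = 48.

48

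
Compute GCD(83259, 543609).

83259 = 3² · 11 · 29²
543609 = 3² · 11 · 17² · 19
Common: 3² · 11 = 99

99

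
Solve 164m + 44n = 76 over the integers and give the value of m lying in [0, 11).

Euclid: 164 = 3·44 + 32; 44 = 1·32 + 12; 32 = 2·12 + 8; 12 = 1·8 + 4; 8 = 2·4 + 0 → gcd = 4; 76 = 4·19.
Back-substitution yields 164·(-4) + 44·(15) = 4, so one solution is m = -4·19 = -76, n = 15·19 = 285.
Solutions in m differ by 44/4 = 11; the one in [0, 11) is -76 mod 11 = 1.

1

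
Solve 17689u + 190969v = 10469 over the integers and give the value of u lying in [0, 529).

508

Euclid: 190969 = 10·17689 + 14079; 17689 = 1·14079 + 3610; 14079 = 3·3610 + 3249; 3610 = 1·3249 + 361; 3249 = 9·361 + 0 → gcd = 361; 10469 = 361·29.
Back-substitution yields 17689·(54) + 190969·(-5) = 361, so one solution is u = 54·29 = 1566, v = -5·29 = -145.
Solutions in u differ by 190969/361 = 529; the one in [0, 529) is 1566 mod 529 = 508.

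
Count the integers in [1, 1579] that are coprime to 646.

704

Prime factors of 646: 2, 17, 19. Count integers ≤ 1579 divisible by none of them.
By inclusion–exclusion: 1579 − ⌊1579/2⌋ − ⌊1579/17⌋ − ⌊1579/19⌋ + ⌊1579/34⌋ + ⌊1579/38⌋ + ⌊1579/323⌋ − ⌊1579/646⌋ = 704.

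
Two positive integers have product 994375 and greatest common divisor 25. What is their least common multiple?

39775

Since gcd(m,n)·lcm(m,n) = mn, lcm = 994375/25 = 39775.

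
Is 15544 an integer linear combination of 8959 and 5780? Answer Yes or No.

By Bézout, 8959p − 5780q = 15544 has integer solutions iff gcd(8959, 5780) | 15544.
Euclid: 8959 = 1·5780 + 3179; 5780 = 1·3179 + 2601; 3179 = 1·2601 + 578; 2601 = 4·578 + 289; 578 = 2·289 + 0. gcd = 289; 15544 mod 289 = 227. No.

No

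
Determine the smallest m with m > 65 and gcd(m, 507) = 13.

91

507 = 13·39. Any m with gcd(m, 507) = 13 is a multiple of 13, say 13s, with s coprime to 39.
Need s > 65/13, so s ≥ 6. First s ≥ 6 with gcd(s, 39) = 1 is s = 7. Thus m = 13·7 = 91.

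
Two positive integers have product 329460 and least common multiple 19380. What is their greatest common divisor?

gcd·lcm = product, so gcd = 329460/19380 = 17.

17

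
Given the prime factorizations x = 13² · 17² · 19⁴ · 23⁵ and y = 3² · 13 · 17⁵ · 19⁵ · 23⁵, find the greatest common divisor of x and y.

3151336494978971

min exponent per shared prime: 13 · 17² · 19⁴ · 23⁵ = 3151336494978971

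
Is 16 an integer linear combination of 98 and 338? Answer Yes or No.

Yes

By Bézout, 98x − 338y = 16 has integer solutions iff gcd(98, 338) | 16.
Euclid: 338 = 3·98 + 44; 98 = 2·44 + 10; 44 = 4·10 + 4; 10 = 2·4 + 2; 4 = 2·2 + 0. gcd = 2; 16 mod 2 = 0. Yes.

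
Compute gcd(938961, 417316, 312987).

gcd(938961, 417316): 938961 = 2·417316 + 104329; 417316 = 4·104329 + 0 → 104329
gcd(104329, 312987): 312987 = 3·104329 + 0 → 104329

104329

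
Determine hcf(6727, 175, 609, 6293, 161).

6727 = 7 · 31²; 175 = 5² · 7; 609 = 3 · 7 · 29; 6293 = 7 · 29 · 31; 161 = 7 · 23
gcd takes min exponent of each prime: 7 = 7

7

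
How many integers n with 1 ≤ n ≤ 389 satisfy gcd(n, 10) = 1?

156

10 = 2·5. Inclusion–exclusion on these primes:
389 − ⌊389/2⌋ − ⌊389/5⌋ + ⌊389/10⌋ = 156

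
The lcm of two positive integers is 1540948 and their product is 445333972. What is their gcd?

gcd·lcm = product, so gcd = 445333972/1540948 = 289.

289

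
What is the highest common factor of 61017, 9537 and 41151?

61017 = 3 · 11 · 43²; 9537 = 3 · 11 · 17²; 41151 = 3 · 11 · 29 · 43
gcd takes min exponent of each prime: 3 · 11 = 33

33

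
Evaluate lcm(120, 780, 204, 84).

120 = 2³ · 3 · 5; 780 = 2² · 3 · 5 · 13; 204 = 2² · 3 · 17; 84 = 2² · 3 · 7
lcm takes max exponent of each prime: 2³ · 3 · 5 · 7 · 13 · 17 = 185640

185640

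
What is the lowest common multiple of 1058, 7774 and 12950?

1157742950

lcm(1058, 7774) = 1058·7774/gcd = 8224892/46 = 178802
lcm(178802, 12950) = 178802·12950/gcd = 2315485900/2 = 1157742950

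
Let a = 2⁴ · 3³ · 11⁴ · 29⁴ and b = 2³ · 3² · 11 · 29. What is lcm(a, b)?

4473490084272

max exponent per prime: 2⁴ · 3³ · 11⁴ · 29⁴ = 4473490084272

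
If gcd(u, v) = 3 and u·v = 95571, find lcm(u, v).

gcd·lcm = product, so lcm = 95571/3 = 31857.

31857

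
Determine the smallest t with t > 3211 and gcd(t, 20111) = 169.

gcd(t, 20111) = 169 forces 169 | t; write t = 169s. Then gcd(169s, 169·119) = 169·gcd(s, 119), so need gcd(s, 119) = 1.
169s > 3211 gives s ≥ 20. The least s ≥ 20 coprime to 119 is 20, so t = 169·20 = 3380.

3380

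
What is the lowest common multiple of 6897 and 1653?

gcd first: 6897 = 4·1653 + 285; 1653 = 5·285 + 228; 285 = 1·228 + 57; 228 = 4·57 + 0 → gcd = 57
lcm = 6897·1653/gcd = 11400741/57 = 200013

200013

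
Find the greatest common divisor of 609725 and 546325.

25

Euclid: 609725 = 1·546325 + 63400; 546325 = 8·63400 + 39125; 63400 = 1·39125 + 24275; 39125 = 1·24275 + 14850; 24275 = 1·14850 + 9425; 14850 = 1·9425 + 5425; 9425 = 1·5425 + 4000; 5425 = 1·4000 + 1425; 4000 = 2·1425 + 1150; 1425 = 1·1150 + 275; 1150 = 4·275 + 50; 275 = 5·50 + 25; 50 = 2·25 + 0. Last nonzero remainder: 25.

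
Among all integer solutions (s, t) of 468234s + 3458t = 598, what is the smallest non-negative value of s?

62

gcd(468234, 3458) = 26 (Euclid: 468234 = 135·3458 + 1404; 3458 = 2·1404 + 650; 1404 = 2·650 + 104; 650 = 6·104 + 26; 104 = 4·26 + 0), and 26 | 598.
Extended Euclid: 468234·(-32) + 3458·(4333) = 26. Scale by 23: s₀ = -736.
General solution s = s₀ + 133k; reducing mod 133 gives s = 62 (and t = -8395).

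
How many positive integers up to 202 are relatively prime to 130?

75

130 = 2·5·13. Inclusion–exclusion on these primes:
202 − ⌊202/2⌋ − ⌊202/5⌋ − ⌊202/13⌋ + ⌊202/10⌋ + ⌊202/26⌋ + ⌊202/65⌋ − ⌊202/130⌋ = 75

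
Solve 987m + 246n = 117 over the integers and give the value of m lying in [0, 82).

gcd(987, 246) = 3 (Euclid: 987 = 4·246 + 3; 246 = 82·3 + 0), and 3 | 117.
Extended Euclid: 987·(1) + 246·(-4) = 3. Scale by 39: m₀ = 39.
General solution m = m₀ + 82t; reducing mod 82 gives m = 39 (and n = -156).

39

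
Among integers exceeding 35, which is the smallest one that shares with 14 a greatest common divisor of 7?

49

gcd(k, 14) = 7 forces 7 | k; write k = 7s. Then gcd(7s, 7·2) = 7·gcd(s, 2), so need gcd(s, 2) = 1.
7s > 35 gives s ≥ 6. The least s ≥ 6 coprime to 2 is 7, so k = 7·7 = 49.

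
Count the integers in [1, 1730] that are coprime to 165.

165 = 3·5·11. Inclusion–exclusion on these primes:
1730 − ⌊1730/3⌋ − ⌊1730/5⌋ − ⌊1730/11⌋ + ⌊1730/15⌋ + ⌊1730/33⌋ + ⌊1730/55⌋ − ⌊1730/165⌋ = 839

839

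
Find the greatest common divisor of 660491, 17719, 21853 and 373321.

13

660491 = 13 · 23 · 47²; 17719 = 13 · 29 · 47; 21853 = 13 · 41²; 373321 = 13² · 47²
gcd takes min exponent of each prime: 13 = 13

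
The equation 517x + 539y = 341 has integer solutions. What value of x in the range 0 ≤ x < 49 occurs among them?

Reduce mod 539: 517x ≡ 341 (mod 539). With g = gcd(517, 539) = 11 dividing 341, divide through: 47x ≡ 31 (mod 49).
Since gcd(47, 49) = 1, x ≡ 31·(47)⁻¹ ≡ 9 (mod 49). Smallest non-negative: 9.

9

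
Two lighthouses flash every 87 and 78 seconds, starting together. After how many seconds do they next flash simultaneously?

87 = 3 · 29; 78 = 2 · 3 · 13
max exponents: 2 · 3 · 13 · 29 = 2262

2262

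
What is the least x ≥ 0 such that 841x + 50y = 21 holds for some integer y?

31

gcd(841, 50) = 1 (Euclid: 841 = 16·50 + 41; 50 = 1·41 + 9; 41 = 4·9 + 5; 9 = 1·5 + 4; 5 = 1·4 + 1; 4 = 4·1 + 0), and 1 | 21.
Extended Euclid: 841·(11) + 50·(-185) = 1. Scale by 21: x₀ = 231.
General solution x = x₀ + 50t; reducing mod 50 gives x = 31 (and y = -521).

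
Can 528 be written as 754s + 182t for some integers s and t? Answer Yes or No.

By Bézout, 754s + 182t = 528 has integer solutions iff gcd(754, 182) | 528.
Euclid: 754 = 4·182 + 26; 182 = 7·26 + 0. gcd = 26; 528 mod 26 = 8. No.

No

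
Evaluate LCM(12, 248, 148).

12 = 2² · 3; 248 = 2³ · 31; 148 = 2² · 37
lcm takes max exponent of each prime: 2³ · 3 · 31 · 37 = 27528

27528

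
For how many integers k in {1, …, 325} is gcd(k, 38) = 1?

Prime factors of 38: 2, 19. Count integers ≤ 325 divisible by none of them.
By inclusion–exclusion: 325 − ⌊325/2⌋ − ⌊325/19⌋ + ⌊325/38⌋ = 154.

154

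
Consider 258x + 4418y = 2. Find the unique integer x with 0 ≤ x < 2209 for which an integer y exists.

137

gcd(258, 4418) = 2 (Euclid: 4418 = 17·258 + 32; 258 = 8·32 + 2; 32 = 16·2 + 0), and 2 | 2.
Extended Euclid: 258·(137) + 4418·(-8) = 2. Scale by 1: x₀ = 137.
General solution x = x₀ + 2209t; reducing mod 2209 gives x = 137 (and y = -8).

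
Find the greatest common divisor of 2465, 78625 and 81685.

85

gcd(2465, 78625): 78625 = 31·2465 + 2210; 2465 = 1·2210 + 255; 2210 = 8·255 + 170; 255 = 1·170 + 85; 170 = 2·85 + 0 → 85
gcd(85, 81685): 81685 = 961·85 + 0 → 85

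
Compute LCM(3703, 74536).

gcd first: 74536 = 20·3703 + 476; 3703 = 7·476 + 371; 476 = 1·371 + 105; 371 = 3·105 + 56; 105 = 1·56 + 49; 56 = 1·49 + 7; 49 = 7·7 + 0 → gcd = 7
lcm = 3703·74536/gcd = 276006808/7 = 39429544

39429544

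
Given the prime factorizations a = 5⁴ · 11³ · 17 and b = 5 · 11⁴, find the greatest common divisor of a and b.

6655

min exponent per shared prime: 5 · 11³ = 6655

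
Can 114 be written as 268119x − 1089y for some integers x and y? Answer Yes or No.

gcd(268119, 1089): 268119 = 246·1089 + 225; 1089 = 4·225 + 189; 225 = 1·189 + 36; 189 = 5·36 + 9; 36 = 4·9 + 0 → 9
9 does not divide 114, so a solution does not exist.

No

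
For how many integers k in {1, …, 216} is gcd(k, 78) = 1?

67

78 = 2·3·13. Inclusion–exclusion on these primes:
216 − ⌊216/2⌋ − ⌊216/3⌋ − ⌊216/13⌋ + ⌊216/6⌋ + ⌊216/26⌋ + ⌊216/39⌋ − ⌊216/78⌋ = 67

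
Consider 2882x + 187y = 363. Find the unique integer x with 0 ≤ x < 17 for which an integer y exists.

12

Euclid: 2882 = 15·187 + 77; 187 = 2·77 + 33; 77 = 2·33 + 11; 33 = 3·11 + 0 → gcd = 11; 363 = 11·33.
Back-substitution yields 2882·(5) + 187·(-77) = 11, so one solution is x = 5·33 = 165, y = -77·33 = -2541.
Solutions in x differ by 187/11 = 17; the one in [0, 17) is 165 mod 17 = 12.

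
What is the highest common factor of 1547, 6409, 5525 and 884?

1547 = 7 · 13 · 17; 6409 = 13 · 17 · 29; 5525 = 5² · 13 · 17; 884 = 2² · 13 · 17
gcd takes min exponent of each prime: 13 · 17 = 221

221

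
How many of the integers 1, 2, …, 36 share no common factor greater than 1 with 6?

Prime factors of 6: 2, 3. Count integers ≤ 36 divisible by none of them.
By inclusion–exclusion: 36 − ⌊36/2⌋ − ⌊36/3⌋ + ⌊36/6⌋ = 12.

12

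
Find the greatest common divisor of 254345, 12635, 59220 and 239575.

gcd(254345, 12635): 254345 = 20·12635 + 1645; 12635 = 7·1645 + 1120; 1645 = 1·1120 + 525; 1120 = 2·525 + 70; 525 = 7·70 + 35; 70 = 2·35 + 0 → 35
gcd(35, 59220): 59220 = 1692·35 + 0 → 35
gcd(35, 239575): 239575 = 6845·35 + 0 → 35

35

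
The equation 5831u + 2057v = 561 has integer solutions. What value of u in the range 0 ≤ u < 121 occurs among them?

Reduce mod 2057: 5831u ≡ 561 (mod 2057). With g = gcd(5831, 2057) = 17 dividing 561, divide through: 343u ≡ 33 (mod 121).
Since gcd(343, 121) = 1, u ≡ 33·(343)⁻¹ ≡ 77 (mod 121). Smallest non-negative: 77.

77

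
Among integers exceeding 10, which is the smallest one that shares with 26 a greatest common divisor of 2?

12

26 = 2·13. Any a with gcd(a, 26) = 2 is a multiple of 2, say 2s, with s coprime to 13.
Need s > 10/2, so s ≥ 6. First s ≥ 6 with gcd(s, 13) = 1 is s = 6. Thus a = 2·6 = 12.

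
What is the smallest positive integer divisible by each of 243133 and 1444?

243133 = 11 · 23 · 31²; 1444 = 2² · 19²
max exponents: 2² · 11 · 19² · 23 · 31² = 351084052

351084052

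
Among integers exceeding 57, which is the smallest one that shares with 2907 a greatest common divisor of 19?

76

gcd(x, 2907) = 19 forces 19 | x; write x = 19s. Then gcd(19s, 19·153) = 19·gcd(s, 153), so need gcd(s, 153) = 1.
19s > 57 gives s ≥ 4. The least s ≥ 4 coprime to 153 is 4, so x = 19·4 = 76.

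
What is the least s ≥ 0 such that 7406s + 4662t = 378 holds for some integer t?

Euclid: 7406 = 1·4662 + 2744; 4662 = 1·2744 + 1918; 2744 = 1·1918 + 826; 1918 = 2·826 + 266; 826 = 3·266 + 28; 266 = 9·28 + 14; 28 = 2·14 + 0 → gcd = 14; 378 = 14·27.
Back-substitution yields 7406·(-158) + 4662·(251) = 14, so one solution is s = -158·27 = -4266, t = 251·27 = 6777.
Solutions in s differ by 4662/14 = 333; the one in [0, 333) is -4266 mod 333 = 63.

63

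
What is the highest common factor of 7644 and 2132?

52

Euclid: 7644 = 3·2132 + 1248; 2132 = 1·1248 + 884; 1248 = 1·884 + 364; 884 = 2·364 + 156; 364 = 2·156 + 52; 156 = 3·52 + 0. Last nonzero remainder: 52.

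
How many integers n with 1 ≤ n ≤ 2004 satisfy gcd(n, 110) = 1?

110 = 2·5·11. Inclusion–exclusion on these primes:
2004 − ⌊2004/2⌋ − ⌊2004/5⌋ − ⌊2004/11⌋ + ⌊2004/10⌋ + ⌊2004/22⌋ + ⌊2004/55⌋ − ⌊2004/110⌋ = 729

729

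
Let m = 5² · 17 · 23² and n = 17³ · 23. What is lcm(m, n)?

64974425

max exponent per prime: 5² · 17³ · 23² = 64974425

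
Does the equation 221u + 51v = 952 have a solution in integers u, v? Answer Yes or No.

gcd(221, 51): 221 = 4·51 + 17; 51 = 3·17 + 0 → 17
17 divides 952, so a solution exists.

Yes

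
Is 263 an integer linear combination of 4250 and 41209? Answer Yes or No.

Yes

gcd(4250, 41209): 41209 = 9·4250 + 2959; 4250 = 1·2959 + 1291; 2959 = 2·1291 + 377; 1291 = 3·377 + 160; 377 = 2·160 + 57; 160 = 2·57 + 46; 57 = 1·46 + 11; 46 = 4·11 + 2; 11 = 5·2 + 1; 2 = 2·1 + 0 → 1
1 divides 263, so a solution exists.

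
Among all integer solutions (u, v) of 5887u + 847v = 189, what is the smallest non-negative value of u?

Euclid: 5887 = 6·847 + 805; 847 = 1·805 + 42; 805 = 19·42 + 7; 42 = 6·7 + 0 → gcd = 7; 189 = 7·27.
Back-substitution yields 5887·(20) + 847·(-139) = 7, so one solution is u = 20·27 = 540, v = -139·27 = -3753.
Solutions in u differ by 847/7 = 121; the one in [0, 121) is 540 mod 121 = 56.

56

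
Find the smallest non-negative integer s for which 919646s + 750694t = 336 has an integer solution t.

21292

gcd(919646, 750694) = 14 (Euclid: 919646 = 1·750694 + 168952; 750694 = 4·168952 + 74886; 168952 = 2·74886 + 19180; 74886 = 3·19180 + 17346; 19180 = 1·17346 + 1834; 17346 = 9·1834 + 840; 1834 = 2·840 + 154; 840 = 5·154 + 70; 154 = 2·70 + 14; 70 = 5·14 + 0), and 14 | 336.
Extended Euclid: 919646·(9824) + 750694·(-12035) = 14. Scale by 24: s₀ = 235776.
General solution s = s₀ + 53621k; reducing mod 53621 gives s = 21292 (and t = -26084).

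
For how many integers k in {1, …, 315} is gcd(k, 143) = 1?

143 = 11·13. Inclusion–exclusion on these primes:
315 − ⌊315/11⌋ − ⌊315/13⌋ + ⌊315/143⌋ = 265

265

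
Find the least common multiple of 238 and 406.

6902

gcd first: 406 = 1·238 + 168; 238 = 1·168 + 70; 168 = 2·70 + 28; 70 = 2·28 + 14; 28 = 2·14 + 0 → gcd = 14
lcm = 238·406/gcd = 96628/14 = 6902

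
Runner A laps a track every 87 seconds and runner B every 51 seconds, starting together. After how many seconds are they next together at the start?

gcd first: 87 = 1·51 + 36; 51 = 1·36 + 15; 36 = 2·15 + 6; 15 = 2·6 + 3; 6 = 2·3 + 0 → gcd = 3
lcm = 87·51/gcd = 4437/3 = 1479

1479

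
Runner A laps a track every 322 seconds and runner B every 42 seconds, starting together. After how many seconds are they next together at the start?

966

gcd first: 322 = 7·42 + 28; 42 = 1·28 + 14; 28 = 2·14 + 0 → gcd = 14
lcm = 322·42/gcd = 13524/14 = 966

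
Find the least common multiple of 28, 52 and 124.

11284

lcm(28, 52) = 28·52/gcd = 1456/4 = 364
lcm(364, 124) = 364·124/gcd = 45136/4 = 11284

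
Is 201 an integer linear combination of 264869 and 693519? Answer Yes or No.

gcd(264869, 693519): 693519 = 2·264869 + 163781; 264869 = 1·163781 + 101088; 163781 = 1·101088 + 62693; 101088 = 1·62693 + 38395; 62693 = 1·38395 + 24298; 38395 = 1·24298 + 14097; 24298 = 1·14097 + 10201; 14097 = 1·10201 + 3896; 10201 = 2·3896 + 2409; 3896 = 1·2409 + 1487; 2409 = 1·1487 + 922; 1487 = 1·922 + 565; 922 = 1·565 + 357; 565 = 1·357 + 208; 357 = 1·208 + 149; 208 = 1·149 + 59; 149 = 2·59 + 31; 59 = 1·31 + 28; 31 = 1·28 + 3; 28 = 9·3 + 1; 3 = 3·1 + 0 → 1
1 divides 201, so a solution exists.

Yes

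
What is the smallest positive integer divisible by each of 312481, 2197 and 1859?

312481 = 13² · 43²; 2197 = 13³; 1859 = 11 · 13²
lcm takes max exponent of each prime: 11 · 13³ · 43² = 44684783

44684783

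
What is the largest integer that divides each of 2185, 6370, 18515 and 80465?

2185 = 5 · 19 · 23; 6370 = 2 · 5 · 7² · 13; 18515 = 5 · 7 · 23²; 80465 = 5 · 7 · 11² · 19
gcd takes min exponent of each prime: 5 = 5

5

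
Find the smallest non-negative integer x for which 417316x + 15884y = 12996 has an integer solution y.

Euclid: 417316 = 26·15884 + 4332; 15884 = 3·4332 + 2888; 4332 = 1·2888 + 1444; 2888 = 2·1444 + 0 → gcd = 1444; 12996 = 1444·9.
Back-substitution yields 417316·(4) + 15884·(-105) = 1444, so one solution is x = 4·9 = 36, y = -105·9 = -945.
Solutions in x differ by 15884/1444 = 11; the one in [0, 11) is 36 mod 11 = 3.

3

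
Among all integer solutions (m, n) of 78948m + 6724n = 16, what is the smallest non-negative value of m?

gcd(78948, 6724) = 4 (Euclid: 78948 = 11·6724 + 4984; 6724 = 1·4984 + 1740; 4984 = 2·1740 + 1504; 1740 = 1·1504 + 236; 1504 = 6·236 + 88; 236 = 2·88 + 60; 88 = 1·60 + 28; 60 = 2·28 + 4; 28 = 7·4 + 0), and 4 | 16.
Extended Euclid: 78948·(-228) + 6724·(2677) = 4. Scale by 4: m₀ = -912.
General solution m = m₀ + 1681t; reducing mod 1681 gives m = 769 (and n = -9029).

769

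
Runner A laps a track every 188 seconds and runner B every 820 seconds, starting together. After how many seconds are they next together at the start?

38540

gcd first: 820 = 4·188 + 68; 188 = 2·68 + 52; 68 = 1·52 + 16; 52 = 3·16 + 4; 16 = 4·4 + 0 → gcd = 4
lcm = 188·820/gcd = 154160/4 = 38540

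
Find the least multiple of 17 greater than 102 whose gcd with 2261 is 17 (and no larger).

gcd(k, 2261) = 17 forces 17 | k; write k = 17s. Then gcd(17s, 17·133) = 17·gcd(s, 133), so need gcd(s, 133) = 1.
17s > 102 gives s ≥ 7. The least s ≥ 7 coprime to 133 is 8, so k = 17·8 = 136.

136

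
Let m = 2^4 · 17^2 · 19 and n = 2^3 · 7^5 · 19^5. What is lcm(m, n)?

max exponent per prime: 2^4 · 7^5 · 17^2 · 19^5 = 192431440209232

192431440209232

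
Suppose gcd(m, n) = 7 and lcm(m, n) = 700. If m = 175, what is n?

28

m·n = gcd·lcm = 7·700 = 4900, so n = 4900/175 = 28.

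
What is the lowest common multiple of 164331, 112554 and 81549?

lcm(164331, 112554) = 164331·112554/gcd = 18496111374/9 = 2055123486
lcm(2055123486, 81549) = 2055123486·81549/gcd = 167593265159814/117 = 1432421069742

1432421069742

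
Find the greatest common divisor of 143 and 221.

13

Euclid: 221 = 1·143 + 78; 143 = 1·78 + 65; 78 = 1·65 + 13; 65 = 5·13 + 0. Last nonzero remainder: 13.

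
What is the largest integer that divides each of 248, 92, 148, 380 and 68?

4

248 = 2³ · 31; 92 = 2² · 23; 148 = 2² · 37; 380 = 2² · 5 · 19; 68 = 2² · 17
gcd takes min exponent of each prime: 2² = 4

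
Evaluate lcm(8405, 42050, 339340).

2398660420700

8405 = 5 · 41²; 42050 = 2 · 5² · 29²; 339340 = 2² · 5 · 19² · 47
lcm takes max exponent of each prime: 2² · 5² · 19² · 29² · 41² · 47 = 2398660420700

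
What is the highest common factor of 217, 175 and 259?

7

gcd(217, 175): 217 = 1·175 + 42; 175 = 4·42 + 7; 42 = 6·7 + 0 → 7
gcd(7, 259): 259 = 37·7 + 0 → 7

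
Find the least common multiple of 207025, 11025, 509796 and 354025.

207025 = 5² · 7² · 13²; 11025 = 3² · 5² · 7²; 509796 = 2² · 3² · 7² · 17²; 354025 = 5² · 7² · 17²
lcm takes max exponent of each prime: 2² · 3² · 5² · 7² · 13² · 17² = 2153888100

2153888100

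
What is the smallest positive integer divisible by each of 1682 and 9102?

1682 = 2 · 29²; 9102 = 2 · 3 · 37 · 41
max exponents: 2 · 3 · 29² · 37 · 41 = 7654782

7654782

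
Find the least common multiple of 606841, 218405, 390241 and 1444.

1587508192820

lcm(606841, 218405) = 606841·218405/gcd = 132537108605/361 = 367138805
lcm(367138805, 390241) = 367138805·390241/gcd = 143272614402005/361 = 396877048205
lcm(396877048205, 1444) = 396877048205·1444/gcd = 573090457608020/361 = 1587508192820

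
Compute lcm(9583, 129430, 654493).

447758296090

9583 = 7 · 37²; 129430 = 2 · 5 · 7 · 43²; 654493 = 7² · 19² · 37
lcm takes max exponent of each prime: 2 · 5 · 7² · 19² · 37² · 43² = 447758296090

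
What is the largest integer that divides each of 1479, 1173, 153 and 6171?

gcd(1479, 1173): 1479 = 1·1173 + 306; 1173 = 3·306 + 255; 306 = 1·255 + 51; 255 = 5·51 + 0 → 51
gcd(51, 153): 153 = 3·51 + 0 → 51
gcd(51, 6171): 6171 = 121·51 + 0 → 51

51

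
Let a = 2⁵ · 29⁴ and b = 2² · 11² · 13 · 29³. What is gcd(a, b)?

97556

min exponent per shared prime: 2² · 29³ = 97556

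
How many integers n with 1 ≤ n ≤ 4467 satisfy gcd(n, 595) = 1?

595 = 5·7·17. Inclusion–exclusion on these primes:
4467 − ⌊4467/5⌋ − ⌊4467/7⌋ − ⌊4467/17⌋ + ⌊4467/35⌋ + ⌊4467/85⌋ + ⌊4467/119⌋ − ⌊4467/595⌋ = 2883

2883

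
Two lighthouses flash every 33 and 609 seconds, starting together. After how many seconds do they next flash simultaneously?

gcd first: 609 = 18·33 + 15; 33 = 2·15 + 3; 15 = 5·3 + 0 → gcd = 3
lcm = 33·609/gcd = 20097/3 = 6699

6699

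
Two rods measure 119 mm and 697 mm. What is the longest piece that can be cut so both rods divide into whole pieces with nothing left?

17

Euclid: 697 = 5·119 + 102; 119 = 1·102 + 17; 102 = 6·17 + 0. Last nonzero remainder: 17.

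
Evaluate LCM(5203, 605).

gcd first: 5203 = 8·605 + 363; 605 = 1·363 + 242; 363 = 1·242 + 121; 242 = 2·121 + 0 → gcd = 121
lcm = 5203·605/gcd = 3147815/121 = 26015

26015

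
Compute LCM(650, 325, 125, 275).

35750

650 = 2 · 5² · 13; 325 = 5² · 13; 125 = 5³; 275 = 5² · 11
lcm takes max exponent of each prime: 2 · 5³ · 11 · 13 = 35750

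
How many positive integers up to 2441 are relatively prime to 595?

Prime factors of 595: 5, 7, 17. Count integers ≤ 2441 divisible by none of them.
By inclusion–exclusion: 2441 − ⌊2441/5⌋ − ⌊2441/7⌋ − ⌊2441/17⌋ + ⌊2441/35⌋ + ⌊2441/85⌋ + ⌊2441/119⌋ − ⌊2441/595⌋ = 1575.

1575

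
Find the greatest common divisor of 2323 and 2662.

1

Euclid: 2662 = 1·2323 + 339; 2323 = 6·339 + 289; 339 = 1·289 + 50; 289 = 5·50 + 39; 50 = 1·39 + 11; 39 = 3·11 + 6; 11 = 1·6 + 5; 6 = 1·5 + 1; 5 = 5·1 + 0. Last nonzero remainder: 1.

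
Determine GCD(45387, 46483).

1

45387 = 3³ · 41²
46483 = 23 · 43 · 47
Common: 1 = 1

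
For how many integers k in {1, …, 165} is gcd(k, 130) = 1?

61

Prime factors of 130: 2, 5, 13. Count integers ≤ 165 divisible by none of them.
By inclusion–exclusion: 165 − ⌊165/2⌋ − ⌊165/5⌋ − ⌊165/13⌋ + ⌊165/10⌋ + ⌊165/26⌋ + ⌊165/65⌋ − ⌊165/130⌋ = 61.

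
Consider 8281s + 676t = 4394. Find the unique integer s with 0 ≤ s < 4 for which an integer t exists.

gcd(8281, 676) = 169 (Euclid: 8281 = 12·676 + 169; 676 = 4·169 + 0), and 169 | 4394.
Extended Euclid: 8281·(1) + 676·(-12) = 169. Scale by 26: s₀ = 26.
General solution s = s₀ + 4k; reducing mod 4 gives s = 2 (and t = -18).

2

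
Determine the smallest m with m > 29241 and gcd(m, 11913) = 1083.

Multiples of 1083 above 29241: 1083·28, 1083·29, … . Need the cofactor coprime to 11913/1083 = 11.
Checking s = 28, 29, … the first with gcd(s, 11) = 1 is s = 28, giving 30324.

30324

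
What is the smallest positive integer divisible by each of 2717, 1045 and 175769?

lcm(2717, 1045) = 2717·1045/gcd = 2839265/209 = 13585
lcm(13585, 175769) = 13585·175769/gcd = 2387821865/209 = 11424985

11424985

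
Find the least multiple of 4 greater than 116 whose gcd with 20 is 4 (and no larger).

124

gcd(t, 20) = 4 forces 4 | t; write t = 4s. Then gcd(4s, 4·5) = 4·gcd(s, 5), so need gcd(s, 5) = 1.
4s > 116 gives s ≥ 30. The least s ≥ 30 coprime to 5 is 31, so t = 4·31 = 124.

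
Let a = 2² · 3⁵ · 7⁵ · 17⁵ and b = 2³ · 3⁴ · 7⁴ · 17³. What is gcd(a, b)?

min exponent per shared prime: 2² · 3⁴ · 7⁴ · 17³ = 3821940612

3821940612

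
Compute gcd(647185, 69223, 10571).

11

647185 = 5 · 7 · 11 · 41²; 69223 = 7 · 11 · 29 · 31; 10571 = 11 · 31²
gcd takes min exponent of each prime: 11 = 11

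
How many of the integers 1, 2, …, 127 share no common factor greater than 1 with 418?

418 = 2·11·19. Inclusion–exclusion on these primes:
127 − ⌊127/2⌋ − ⌊127/11⌋ − ⌊127/19⌋ + ⌊127/22⌋ + ⌊127/38⌋ + ⌊127/209⌋ − ⌊127/418⌋ = 55

55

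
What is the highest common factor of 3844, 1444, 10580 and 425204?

4

gcd(3844, 1444): 3844 = 2·1444 + 956; 1444 = 1·956 + 488; 956 = 1·488 + 468; 488 = 1·468 + 20; 468 = 23·20 + 8; 20 = 2·8 + 4; 8 = 2·4 + 0 → 4
gcd(4, 10580): 10580 = 2645·4 + 0 → 4
gcd(4, 425204): 425204 = 106301·4 + 0 → 4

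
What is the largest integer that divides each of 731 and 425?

Euclid: 731 = 1·425 + 306; 425 = 1·306 + 119; 306 = 2·119 + 68; 119 = 1·68 + 51; 68 = 1·51 + 17; 51 = 3·17 + 0. Last nonzero remainder: 17.

17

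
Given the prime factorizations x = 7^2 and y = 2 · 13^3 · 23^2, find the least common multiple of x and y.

max exponent per prime: 2 · 7^2 · 13^3 · 23^2 = 113896874

113896874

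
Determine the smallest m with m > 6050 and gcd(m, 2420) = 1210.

2420 = 1210·2. Any m with gcd(m, 2420) = 1210 is a multiple of 1210, say 1210s, with s coprime to 2.
Need s > 6050/1210, so s ≥ 6. First s ≥ 6 with gcd(s, 2) = 1 is s = 7. Thus m = 1210·7 = 8470.

8470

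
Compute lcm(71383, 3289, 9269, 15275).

71383 = 13 · 17² · 19; 3289 = 11 · 13 · 23; 9269 = 13 · 23 · 31; 15275 = 5² · 13 · 47
lcm takes max exponent of each prime: 5² · 11 · 13 · 17² · 19 · 23 · 31 · 47 = 657831821075

657831821075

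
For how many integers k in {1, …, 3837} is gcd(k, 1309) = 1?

Prime factors of 1309: 7, 11, 17. Count integers ≤ 3837 divisible by none of them.
By inclusion–exclusion: 3837 − ⌊3837/7⌋ − ⌊3837/11⌋ − ⌊3837/17⌋ + ⌊3837/77⌋ + ⌊3837/119⌋ + ⌊3837/187⌋ − ⌊3837/1309⌋ = 2815.

2815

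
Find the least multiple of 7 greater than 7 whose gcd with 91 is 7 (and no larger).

14

gcd(x, 91) = 7 forces 7 | x; write x = 7s. Then gcd(7s, 7·13) = 7·gcd(s, 13), so need gcd(s, 13) = 1.
7s > 7 gives s ≥ 2. The least s ≥ 2 coprime to 13 is 2, so x = 7·2 = 14.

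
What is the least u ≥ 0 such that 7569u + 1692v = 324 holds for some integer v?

Reduce mod 1692: 7569u ≡ 324 (mod 1692). With g = gcd(7569, 1692) = 9 dividing 324, divide through: 841u ≡ 36 (mod 188).
Since gcd(841, 188) = 1, u ≡ 36·(841)⁻¹ ≡ 68 (mod 188). Smallest non-negative: 68.

68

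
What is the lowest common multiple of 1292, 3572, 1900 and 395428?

lcm(1292, 3572) = 1292·3572/gcd = 4615024/76 = 60724
lcm(60724, 1900) = 60724·1900/gcd = 115375600/76 = 1518100
lcm(1518100, 395428) = 1518100·395428/gcd = 600299246800/76 = 7898674300

7898674300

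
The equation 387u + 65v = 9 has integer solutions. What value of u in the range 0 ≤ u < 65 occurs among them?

gcd(387, 65) = 1 (Euclid: 387 = 5·65 + 62; 65 = 1·62 + 3; 62 = 20·3 + 2; 3 = 1·2 + 1; 2 = 2·1 + 0), and 1 | 9.
Extended Euclid: 387·(-22) + 65·(131) = 1. Scale by 9: u₀ = -198.
General solution u = u₀ + 65t; reducing mod 65 gives u = 62 (and v = -369).

62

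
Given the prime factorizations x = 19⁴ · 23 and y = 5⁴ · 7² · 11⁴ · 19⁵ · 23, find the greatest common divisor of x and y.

2997383

min exponent per shared prime: 19⁴ · 23 = 2997383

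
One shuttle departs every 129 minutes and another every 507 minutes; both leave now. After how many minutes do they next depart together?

gcd first: 507 = 3·129 + 120; 129 = 1·120 + 9; 120 = 13·9 + 3; 9 = 3·3 + 0 → gcd = 3
lcm = 129·507/gcd = 65403/3 = 21801

21801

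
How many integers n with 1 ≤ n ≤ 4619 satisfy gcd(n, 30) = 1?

1232

Prime factors of 30: 2, 3, 5. Count integers ≤ 4619 divisible by none of them.
By inclusion–exclusion: 4619 − ⌊4619/2⌋ − ⌊4619/3⌋ − ⌊4619/5⌋ + ⌊4619/6⌋ + ⌊4619/10⌋ + ⌊4619/15⌋ − ⌊4619/30⌋ = 1232.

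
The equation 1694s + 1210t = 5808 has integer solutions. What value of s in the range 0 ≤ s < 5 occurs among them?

2

Reduce mod 1210: 1694s ≡ 5808 (mod 1210). With g = gcd(1694, 1210) = 242 dividing 5808, divide through: 7s ≡ 24 (mod 5).
Since gcd(7, 5) = 1, s ≡ 24·(7)⁻¹ ≡ 2 (mod 5). Smallest non-negative: 2.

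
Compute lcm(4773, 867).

gcd first: 4773 = 5·867 + 438; 867 = 1·438 + 429; 438 = 1·429 + 9; 429 = 47·9 + 6; 9 = 1·6 + 3; 6 = 2·3 + 0 → gcd = 3
lcm = 4773·867/gcd = 4138191/3 = 1379397

1379397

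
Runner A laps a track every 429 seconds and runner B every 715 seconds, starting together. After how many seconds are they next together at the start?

429 = 3 · 11 · 13; 715 = 5 · 11 · 13
max exponents: 3 · 5 · 11 · 13 = 2145

2145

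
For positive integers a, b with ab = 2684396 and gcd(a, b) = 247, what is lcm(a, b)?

10868

Since gcd(a,b)·lcm(a,b) = ab, lcm = 2684396/247 = 10868.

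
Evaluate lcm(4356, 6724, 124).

226995516

4356 = 2² · 3² · 11²; 6724 = 2² · 41²; 124 = 2² · 31
lcm takes max exponent of each prime: 2² · 3² · 11² · 31 · 41² = 226995516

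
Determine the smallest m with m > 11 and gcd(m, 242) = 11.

33

242 = 11·22. Any m with gcd(m, 242) = 11 is a multiple of 11, say 11s, with s coprime to 22.
Need s > 11/11, so s ≥ 2. First s ≥ 2 with gcd(s, 22) = 1 is s = 3. Thus m = 11·3 = 33.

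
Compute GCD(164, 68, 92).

4

gcd(164, 68): 164 = 2·68 + 28; 68 = 2·28 + 12; 28 = 2·12 + 4; 12 = 3·4 + 0 → 4
gcd(4, 92): 92 = 23·4 + 0 → 4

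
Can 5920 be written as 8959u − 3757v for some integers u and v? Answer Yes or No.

No

gcd(8959, 3757): 8959 = 2·3757 + 1445; 3757 = 2·1445 + 867; 1445 = 1·867 + 578; 867 = 1·578 + 289; 578 = 2·289 + 0 → 289
289 does not divide 5920, so a solution does not exist.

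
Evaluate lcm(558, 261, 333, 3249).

558 = 2 · 3² · 31; 261 = 3² · 29; 333 = 3² · 37; 3249 = 3² · 19²
lcm takes max exponent of each prime: 2 · 3² · 19² · 29 · 31 · 37 = 216142974

216142974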